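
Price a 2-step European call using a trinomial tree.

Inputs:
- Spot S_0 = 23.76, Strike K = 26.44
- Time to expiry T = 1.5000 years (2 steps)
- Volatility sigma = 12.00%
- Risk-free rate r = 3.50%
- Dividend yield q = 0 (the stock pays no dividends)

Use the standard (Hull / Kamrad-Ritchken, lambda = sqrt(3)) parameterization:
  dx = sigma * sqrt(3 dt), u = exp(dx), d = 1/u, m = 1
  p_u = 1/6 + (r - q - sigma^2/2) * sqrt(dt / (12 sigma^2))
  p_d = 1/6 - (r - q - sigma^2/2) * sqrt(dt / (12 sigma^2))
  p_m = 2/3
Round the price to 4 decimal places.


dt = T/N = 0.750000; dx = sigma*sqrt(3*dt) = 0.180000
u = exp(dx) = 1.197217; d = 1/u = 0.835270
p_u = 0.224583, p_m = 0.666667, p_d = 0.108750
Discount per step: exp(-r*dt) = 0.974092
Stock lattice S(k, j) with j the centered position index:
  k=0: S(0,+0) = 23.7600
  k=1: S(1,-1) = 19.8460; S(1,+0) = 23.7600; S(1,+1) = 28.4459
  k=2: S(2,-2) = 16.5768; S(2,-1) = 19.8460; S(2,+0) = 23.7600; S(2,+1) = 28.4459; S(2,+2) = 34.0559
Terminal payoffs V(N, j) = max(S_T - K, 0):
  V(2,-2) = 0.000000; V(2,-1) = 0.000000; V(2,+0) = 0.000000; V(2,+1) = 2.005885; V(2,+2) = 7.615907
Backward induction: V(k, j) = exp(-r*dt) * [p_u * V(k+1, j+1) + p_m * V(k+1, j) + p_d * V(k+1, j-1)]
  V(1,-1) = exp(-r*dt) * [p_u*0.000000 + p_m*0.000000 + p_d*0.000000] = 0.000000
  V(1,+0) = exp(-r*dt) * [p_u*2.005885 + p_m*0.000000 + p_d*0.000000] = 0.438817
  V(1,+1) = exp(-r*dt) * [p_u*7.615907 + p_m*2.005885 + p_d*0.000000] = 2.968702
  V(0,+0) = exp(-r*dt) * [p_u*2.968702 + p_m*0.438817 + p_d*0.000000] = 0.934412

Answer: Price = V(0,0) = 0.9344


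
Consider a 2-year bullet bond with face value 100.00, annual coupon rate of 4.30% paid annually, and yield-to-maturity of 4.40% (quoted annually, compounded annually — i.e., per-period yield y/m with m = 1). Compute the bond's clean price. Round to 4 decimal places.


Coupon per period c = face * coupon_rate / m = 4.300000
Periods per year m = 1; per-period yield y/m = 0.044000
Number of cashflows N = 2
Cashflows (t years, CF_t, discount factor 1/(1+y/m)^(m*t), PV):
  t = 1.0000: CF_t = 4.300000, DF = 0.957854, PV = 4.118774
  t = 2.0000: CF_t = 104.300000, DF = 0.917485, PV = 95.693692
Price P = sum_t PV_t = 99.812466

Answer: Price = 99.8125


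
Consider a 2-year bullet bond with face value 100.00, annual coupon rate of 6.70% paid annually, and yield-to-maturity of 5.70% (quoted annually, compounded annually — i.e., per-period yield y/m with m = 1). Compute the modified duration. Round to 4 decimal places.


Answer: Modified duration = 1.8333

Derivation:
Coupon per period c = face * coupon_rate / m = 6.700000
Periods per year m = 1; per-period yield y/m = 0.057000
Number of cashflows N = 2
Cashflows (t years, CF_t, discount factor 1/(1+y/m)^(m*t), PV):
  t = 1.0000: CF_t = 6.700000, DF = 0.946074, PV = 6.338694
  t = 2.0000: CF_t = 106.700000, DF = 0.895056, PV = 95.502435
Price P = sum_t PV_t = 101.841129
First compute Macaulay numerator sum_t t * PV_t:
  t * PV_t at t = 1.0000: 6.338694
  t * PV_t at t = 2.0000: 191.004870
Macaulay duration D = 197.343564 / 101.841129 = 1.937759
Modified duration = D / (1 + y/m) = 1.937759 / (1 + 0.057000) = 1.833263


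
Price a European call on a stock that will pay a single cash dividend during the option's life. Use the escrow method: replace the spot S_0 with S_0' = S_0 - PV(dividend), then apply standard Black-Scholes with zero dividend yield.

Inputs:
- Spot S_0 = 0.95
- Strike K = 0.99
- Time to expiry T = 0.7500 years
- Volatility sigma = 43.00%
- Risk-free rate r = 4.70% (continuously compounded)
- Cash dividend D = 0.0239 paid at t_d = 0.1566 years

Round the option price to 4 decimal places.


PV(D) = D * exp(-r * t_d) = 0.0239 * 0.99266682 = 0.02372474
S_0' = S_0 - PV(D) = 0.9500 - 0.02372474 = 0.92627526
d1 = (ln(S_0'/K) + (r + sigma^2/2)*T) / (sigma*sqrt(T)) = 0.10218833
d2 = d1 - sigma*sqrt(T) = -0.27020259
exp(-rT) = 0.96536405
N(d1) = 0.54069641; N(d2) = 0.39350220
C = S_0' * N(d1) - K * exp(-rT) * N(d2) = 0.92627526 * 0.54069641 - 0.9900 * 0.96536405 * 0.39350220 = 0.1248

Answer: Price = 0.1248


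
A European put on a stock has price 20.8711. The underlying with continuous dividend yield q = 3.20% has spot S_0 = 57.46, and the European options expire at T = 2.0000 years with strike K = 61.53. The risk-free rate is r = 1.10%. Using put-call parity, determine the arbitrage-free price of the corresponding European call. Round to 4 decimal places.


Answer: Call price = 14.5777

Derivation:
Put-call parity: C - P = S_0 * exp(-qT) - K * exp(-rT).
S_0 * exp(-qT) = 57.4600 * 0.93800500 = 53.89776727
K * exp(-rT) = 61.5300 * 0.97824024 = 60.19112166
C = P + S*exp(-qT) - K*exp(-rT)
C = 20.8711 + 53.89776727 - 60.19112166 = 14.5777


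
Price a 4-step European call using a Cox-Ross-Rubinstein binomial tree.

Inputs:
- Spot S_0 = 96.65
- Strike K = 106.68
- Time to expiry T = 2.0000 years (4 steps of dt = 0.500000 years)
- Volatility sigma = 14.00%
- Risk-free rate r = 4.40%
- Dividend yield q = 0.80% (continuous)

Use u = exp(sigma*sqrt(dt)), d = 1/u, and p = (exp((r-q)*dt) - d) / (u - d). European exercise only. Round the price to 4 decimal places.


Answer: Price = V(0,0) = 6.7085

Derivation:
dt = T/N = 0.500000
u = exp(sigma*sqrt(dt)) = 1.104061; d = 1/u = 0.905747
p = (exp((r-q)*dt) - d) / (u - d) = 0.566859
Discount per step: exp(-r*dt) = 0.978240
Stock lattice S(k, i) with i counting down-moves:
  k=0: S(0,0) = 96.6500
  k=1: S(1,0) = 106.7075; S(1,1) = 87.5405
  k=2: S(2,0) = 117.8115; S(2,1) = 96.6500; S(2,2) = 79.2895
  k=3: S(3,0) = 130.0711; S(3,1) = 106.7075; S(3,2) = 87.5405; S(3,3) = 71.8163
  k=4: S(4,0) = 143.6064; S(4,1) = 117.8115; S(4,2) = 96.6500; S(4,3) = 79.2895; S(4,4) = 65.0474
Terminal payoffs V(N, i) = max(S_T - K, 0):
  V(4,0) = 36.926368; V(4,1) = 11.131525; V(4,2) = 0.000000; V(4,3) = 0.000000; V(4,4) = 0.000000
Backward induction: V(k, i) = exp(-r*dt) * [p * V(k+1, i) + (1-p) * V(k+1, i+1)].
  V(3,0) = exp(-r*dt) * [p*36.926368 + (1-p)*11.131525] = 25.193164
  V(3,1) = exp(-r*dt) * [p*11.131525 + (1-p)*0.000000] = 6.172698
  V(3,2) = exp(-r*dt) * [p*0.000000 + (1-p)*0.000000] = 0.000000
  V(3,3) = exp(-r*dt) * [p*0.000000 + (1-p)*0.000000] = 0.000000
  V(2,0) = exp(-r*dt) * [p*25.193164 + (1-p)*6.172698] = 16.585686
  V(2,1) = exp(-r*dt) * [p*6.172698 + (1-p)*0.000000] = 3.422909
  V(2,2) = exp(-r*dt) * [p*0.000000 + (1-p)*0.000000] = 0.000000
  V(1,0) = exp(-r*dt) * [p*16.585686 + (1-p)*3.422909] = 10.647502
  V(1,1) = exp(-r*dt) * [p*3.422909 + (1-p)*0.000000] = 1.898085
  V(0,0) = exp(-r*dt) * [p*10.647502 + (1-p)*1.898085] = 6.708545


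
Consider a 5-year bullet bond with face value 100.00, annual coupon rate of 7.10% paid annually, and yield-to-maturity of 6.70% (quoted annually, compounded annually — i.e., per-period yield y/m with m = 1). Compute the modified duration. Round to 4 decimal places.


Coupon per period c = face * coupon_rate / m = 7.100000
Periods per year m = 1; per-period yield y/m = 0.067000
Number of cashflows N = 5
Cashflows (t years, CF_t, discount factor 1/(1+y/m)^(m*t), PV):
  t = 1.0000: CF_t = 7.100000, DF = 0.937207, PV = 6.654171
  t = 2.0000: CF_t = 7.100000, DF = 0.878357, PV = 6.236336
  t = 3.0000: CF_t = 7.100000, DF = 0.823203, PV = 5.844739
  t = 4.0000: CF_t = 7.100000, DF = 0.771511, PV = 5.477731
  t = 5.0000: CF_t = 107.100000, DF = 0.723066, PV = 77.440362
Price P = sum_t PV_t = 101.653338
First compute Macaulay numerator sum_t t * PV_t:
  t * PV_t at t = 1.0000: 6.654171
  t * PV_t at t = 2.0000: 12.472672
  t * PV_t at t = 3.0000: 17.534216
  t * PV_t at t = 4.0000: 21.910922
  t * PV_t at t = 5.0000: 387.201809
Macaulay duration D = 445.773790 / 101.653338 = 4.385235
Modified duration = D / (1 + y/m) = 4.385235 / (1 + 0.067000) = 4.109874

Answer: Modified duration = 4.1099


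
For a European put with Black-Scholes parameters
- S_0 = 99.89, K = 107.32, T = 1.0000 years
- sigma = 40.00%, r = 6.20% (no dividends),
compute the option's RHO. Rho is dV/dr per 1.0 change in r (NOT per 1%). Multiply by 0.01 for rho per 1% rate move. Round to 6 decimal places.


Answer: Rho = -59.387463

Derivation:
d1 = 0.1756363875; d2 = -0.2243636125
phi(d1) = 0.3928361782; exp(-qT) = 1.0000000000; exp(-rT) = 0.9398828868
N(-d2) = 0.5887628090
Rho = -K*T*exp(-rT)*N(-d2) = -107.3200 * 1.0000 * 0.9398828868 * 0.5887628090 = -59.387463


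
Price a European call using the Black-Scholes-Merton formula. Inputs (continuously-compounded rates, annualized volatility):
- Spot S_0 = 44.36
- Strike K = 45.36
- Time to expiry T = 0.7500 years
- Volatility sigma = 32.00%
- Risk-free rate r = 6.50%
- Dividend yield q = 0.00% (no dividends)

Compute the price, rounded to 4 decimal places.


Answer: Price = 5.4258

Derivation:
d1 = (ln(S/K) + (r - q + 0.5*sigma^2) * T) / (sigma * sqrt(T)) = 0.23403436
d2 = d1 - sigma * sqrt(T) = -0.04309377
exp(-rT) = 0.95241920; exp(-qT) = 1.00000000
C = S_0 * exp(-qT) * N(d1) - K * exp(-rT) * N(d2)
N(d1) = 0.59252085; N(d2) = 0.48281339
C = 44.3600 * 1.00000000 * 0.59252085 - 45.3600 * 0.95241920 * 0.48281339 = 5.4258


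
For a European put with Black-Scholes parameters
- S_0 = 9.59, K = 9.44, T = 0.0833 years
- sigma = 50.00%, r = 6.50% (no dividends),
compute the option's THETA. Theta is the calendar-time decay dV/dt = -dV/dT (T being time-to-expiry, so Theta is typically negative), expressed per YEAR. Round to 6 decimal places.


Answer: Theta = -2.948489

Derivation:
d1 = 0.2189189523; d2 = 0.0746102554
phi(d1) = 0.3894961543; exp(-qT) = 1.0000000000; exp(-rT) = 0.9946001320
Theta = -S*exp(-qT)*phi(d1)*sigma/(2*sqrt(T)) + r*K*exp(-rT)*N(-d2) - q*S*exp(-qT)*N(-d1)
N(-d1) = 0.4133565914; N(-d2) = 0.4702624071; sqrt(T) = 0.2886173938
Term 1 = -9.5900 * 1.0000000000 * 0.3894961543 * 0.5000 / (2 * 0.2886173938) = -3.2354842431
Term 2 = 0.0650 * 9.4400 * 0.9946001320 * 0.4702624071 = 0.2869948648
Term 3 = 0 (no dividend yield, q = 0)
Theta = -3.2354842431 + (0.2869948648) + (0.0000000000) = -2.948489


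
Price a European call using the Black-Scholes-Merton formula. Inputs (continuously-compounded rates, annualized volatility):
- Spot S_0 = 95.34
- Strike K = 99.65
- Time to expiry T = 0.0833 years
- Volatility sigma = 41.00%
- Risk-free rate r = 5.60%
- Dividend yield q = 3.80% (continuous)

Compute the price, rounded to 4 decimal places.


d1 = (ln(S/K) + (r - q + 0.5*sigma^2) * T) / (sigma * sqrt(T)) = -0.30180754
d2 = d1 - sigma * sqrt(T) = -0.42014068
exp(-rT) = 0.99534606; exp(-qT) = 0.99683960
C = S_0 * exp(-qT) * N(d1) - K * exp(-rT) * N(d2)
N(d1) = 0.38139939; N(d2) = 0.33719134
C = 95.3400 * 0.99683960 * 0.38139939 - 99.6500 * 0.99534606 * 0.33719134 = 2.8030

Answer: Price = 2.8030


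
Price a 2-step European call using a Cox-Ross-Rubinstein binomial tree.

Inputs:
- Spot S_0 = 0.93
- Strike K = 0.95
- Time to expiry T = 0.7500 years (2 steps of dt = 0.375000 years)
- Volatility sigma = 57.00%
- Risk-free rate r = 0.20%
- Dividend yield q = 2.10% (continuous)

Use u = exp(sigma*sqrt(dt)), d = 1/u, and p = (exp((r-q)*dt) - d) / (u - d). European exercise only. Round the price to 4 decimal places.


dt = T/N = 0.375000
u = exp(sigma*sqrt(dt)) = 1.417723; d = 1/u = 0.705356
p = (exp((r-q)*dt) - d) / (u - d) = 0.403646
Discount per step: exp(-r*dt) = 0.999250
Stock lattice S(k, i) with i counting down-moves:
  k=0: S(0,0) = 0.9300
  k=1: S(1,0) = 1.3185; S(1,1) = 0.6560
  k=2: S(2,0) = 1.8692; S(2,1) = 0.9300; S(2,2) = 0.4627
Terminal payoffs V(N, i) = max(S_T - K, 0):
  V(2,0) = 0.919244; V(2,1) = 0.000000; V(2,2) = 0.000000
Backward induction: V(k, i) = exp(-r*dt) * [p * V(k+1, i) + (1-p) * V(k+1, i+1)].
  V(1,0) = exp(-r*dt) * [p*0.919244 + (1-p)*0.000000] = 0.370771
  V(1,1) = exp(-r*dt) * [p*0.000000 + (1-p)*0.000000] = 0.000000
  V(0,0) = exp(-r*dt) * [p*0.370771 + (1-p)*0.000000] = 0.149548

Answer: Price = V(0,0) = 0.1495


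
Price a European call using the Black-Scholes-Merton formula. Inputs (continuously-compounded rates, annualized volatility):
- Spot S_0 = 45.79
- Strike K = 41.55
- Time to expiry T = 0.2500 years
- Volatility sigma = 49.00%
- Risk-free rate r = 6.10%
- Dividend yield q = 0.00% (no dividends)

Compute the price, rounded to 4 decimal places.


d1 = (ln(S/K) + (r - q + 0.5*sigma^2) * T) / (sigma * sqrt(T)) = 0.58134982
d2 = d1 - sigma * sqrt(T) = 0.33634982
exp(-rT) = 0.98486569; exp(-qT) = 1.00000000
C = S_0 * exp(-qT) * N(d1) - K * exp(-rT) * N(d2)
N(d1) = 0.71949764; N(d2) = 0.63169646
C = 45.7900 * 1.00000000 * 0.71949764 - 41.5500 * 0.98486569 * 0.63169646 = 7.0960

Answer: Price = 7.0960


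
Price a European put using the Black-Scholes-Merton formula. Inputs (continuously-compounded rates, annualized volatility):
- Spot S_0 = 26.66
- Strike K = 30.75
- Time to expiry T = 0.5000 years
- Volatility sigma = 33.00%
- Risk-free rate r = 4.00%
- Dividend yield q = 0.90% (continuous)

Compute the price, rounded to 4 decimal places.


Answer: Price = 4.8122

Derivation:
d1 = (ln(S/K) + (r - q + 0.5*sigma^2) * T) / (sigma * sqrt(T)) = -0.42855248
d2 = d1 - sigma * sqrt(T) = -0.66189771
exp(-rT) = 0.98019867; exp(-qT) = 0.99551011
P = K * exp(-rT) * N(-d2) - S_0 * exp(-qT) * N(-d1)
N(-d1) = 0.66587553; N(-d2) = 0.74598161
P = 30.7500 * 0.98019867 * 0.74598161 - 26.6600 * 0.99551011 * 0.66587553 = 4.8122


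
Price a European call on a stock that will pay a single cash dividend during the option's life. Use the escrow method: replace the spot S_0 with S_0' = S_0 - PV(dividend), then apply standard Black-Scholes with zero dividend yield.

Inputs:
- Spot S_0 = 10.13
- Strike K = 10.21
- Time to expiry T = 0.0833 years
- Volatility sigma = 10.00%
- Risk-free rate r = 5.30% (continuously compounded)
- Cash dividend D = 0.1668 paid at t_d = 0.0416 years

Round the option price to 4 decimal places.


Answer: Price = 0.0420

Derivation:
PV(D) = D * exp(-r * t_d) = 0.1668 * 0.99779763 = 0.16643264
S_0' = S_0 - PV(D) = 10.1300 - 0.16643264 = 9.96356736
d1 = (ln(S_0'/K) + (r + sigma^2/2)*T) / (sigma*sqrt(T)) = -0.67913636
d2 = d1 - sigma*sqrt(T) = -0.70799809
exp(-rT) = 0.99559483
N(d1) = 0.24852573; N(d2) = 0.23947322
C = S_0' * N(d1) - K * exp(-rT) * N(d2) = 9.96356736 * 0.24852573 - 10.2100 * 0.99559483 * 0.23947322 = 0.0420


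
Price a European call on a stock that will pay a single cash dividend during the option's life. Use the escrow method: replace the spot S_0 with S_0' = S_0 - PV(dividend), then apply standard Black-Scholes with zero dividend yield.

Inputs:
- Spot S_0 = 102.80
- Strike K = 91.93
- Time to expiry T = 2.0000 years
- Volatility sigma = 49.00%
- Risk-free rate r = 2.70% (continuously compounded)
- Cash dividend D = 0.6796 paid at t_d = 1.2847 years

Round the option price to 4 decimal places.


Answer: Price = 33.8139

Derivation:
PV(D) = D * exp(-r * t_d) = 0.6796 * 0.96590779 = 0.65643094
S_0' = S_0 - PV(D) = 102.8000 - 0.65643094 = 102.14356906
d1 = (ln(S_0'/K) + (r + sigma^2/2)*T) / (sigma*sqrt(T)) = 0.57643914
d2 = d1 - sigma*sqrt(T) = -0.11652550
exp(-rT) = 0.94743211
N(d1) = 0.71784080; N(d2) = 0.45361804
C = S_0' * N(d1) - K * exp(-rT) * N(d2) = 102.14356906 * 0.71784080 - 91.9300 * 0.94743211 * 0.45361804 = 33.8139


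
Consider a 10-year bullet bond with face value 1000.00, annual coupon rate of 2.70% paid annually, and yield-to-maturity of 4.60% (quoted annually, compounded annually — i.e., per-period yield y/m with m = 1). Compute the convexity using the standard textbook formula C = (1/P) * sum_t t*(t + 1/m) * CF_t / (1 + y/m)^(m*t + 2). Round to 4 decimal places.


Answer: Convexity = 84.4555

Derivation:
Coupon per period c = face * coupon_rate / m = 27.000000
Periods per year m = 1; per-period yield y/m = 0.046000
Number of cashflows N = 10
Cashflows (t years, CF_t, discount factor 1/(1+y/m)^(m*t), PV):
  t = 1.0000: CF_t = 27.000000, DF = 0.956023, PV = 25.812620
  t = 2.0000: CF_t = 27.000000, DF = 0.913980, PV = 24.677457
  t = 3.0000: CF_t = 27.000000, DF = 0.873786, PV = 23.592215
  t = 4.0000: CF_t = 27.000000, DF = 0.835359, PV = 22.554698
  t = 5.0000: CF_t = 27.000000, DF = 0.798623, PV = 21.562809
  t = 6.0000: CF_t = 27.000000, DF = 0.763501, PV = 20.614540
  t = 7.0000: CF_t = 27.000000, DF = 0.729925, PV = 19.707974
  t = 8.0000: CF_t = 27.000000, DF = 0.697825, PV = 18.841275
  t = 9.0000: CF_t = 27.000000, DF = 0.667137, PV = 18.012691
  t = 10.0000: CF_t = 1027.000000, DF = 0.637798, PV = 655.018548
Price P = sum_t PV_t = 850.394827
Convexity numerator sum_t t*(t + 1/m) * CF_t / (1+y/m)^(m*t + 2):
  t = 1.0000: term = 47.184429
  t = 2.0000: term = 135.328191
  t = 3.0000: term = 258.753711
  t = 4.0000: term = 412.290808
  t = 5.0000: term = 591.239209
  t = 6.0000: term = 791.333549
  t = 7.0000: term = 1008.710706
  t = 8.0000: term = 1239.879317
  t = 9.0000: term = 1481.691344
  t = 10.0000: term = 65854.114492
Convexity = (1/P) * sum = 71820.525756 / 850.394827 = 84.455506


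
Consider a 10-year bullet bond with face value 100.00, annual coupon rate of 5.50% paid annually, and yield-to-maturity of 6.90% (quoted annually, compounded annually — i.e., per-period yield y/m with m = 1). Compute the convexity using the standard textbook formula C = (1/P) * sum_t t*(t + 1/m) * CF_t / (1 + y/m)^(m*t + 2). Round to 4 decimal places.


Answer: Convexity = 68.9602

Derivation:
Coupon per period c = face * coupon_rate / m = 5.500000
Periods per year m = 1; per-period yield y/m = 0.069000
Number of cashflows N = 10
Cashflows (t years, CF_t, discount factor 1/(1+y/m)^(m*t), PV):
  t = 1.0000: CF_t = 5.500000, DF = 0.935454, PV = 5.144995
  t = 2.0000: CF_t = 5.500000, DF = 0.875074, PV = 4.812905
  t = 3.0000: CF_t = 5.500000, DF = 0.818591, PV = 4.502250
  t = 4.0000: CF_t = 5.500000, DF = 0.765754, PV = 4.211646
  t = 5.0000: CF_t = 5.500000, DF = 0.716327, PV = 3.939800
  t = 6.0000: CF_t = 5.500000, DF = 0.670091, PV = 3.685500
  t = 7.0000: CF_t = 5.500000, DF = 0.626839, PV = 3.447615
  t = 8.0000: CF_t = 5.500000, DF = 0.586379, PV = 3.225084
  t = 9.0000: CF_t = 5.500000, DF = 0.548530, PV = 3.016917
  t = 10.0000: CF_t = 105.500000, DF = 0.513125, PV = 54.134659
Price P = sum_t PV_t = 90.121371
Convexity numerator sum_t t*(t + 1/m) * CF_t / (1+y/m)^(m*t + 2):
  t = 1.0000: term = 9.004499
  t = 2.0000: term = 25.269876
  t = 3.0000: term = 47.277599
  t = 4.0000: term = 73.710007
  t = 5.0000: term = 103.428448
  t = 6.0000: term = 135.453533
  t = 7.0000: term = 168.947344
  t = 8.0000: term = 203.197394
  t = 9.0000: term = 237.602191
  t = 10.0000: term = 5210.899321
Convexity = (1/P) * sum = 6214.790213 / 90.121371 = 68.960227


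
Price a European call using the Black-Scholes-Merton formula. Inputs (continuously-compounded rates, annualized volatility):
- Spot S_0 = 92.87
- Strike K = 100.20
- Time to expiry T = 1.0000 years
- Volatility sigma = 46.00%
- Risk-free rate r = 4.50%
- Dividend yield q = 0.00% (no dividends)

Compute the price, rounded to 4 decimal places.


d1 = (ln(S/K) + (r - q + 0.5*sigma^2) * T) / (sigma * sqrt(T)) = 0.16267930
d2 = d1 - sigma * sqrt(T) = -0.29732070
exp(-rT) = 0.95599748; exp(-qT) = 1.00000000
C = S_0 * exp(-qT) * N(d1) - K * exp(-rT) * N(d2)
N(d1) = 0.56461453; N(d2) = 0.38311084
C = 92.8700 * 1.00000000 * 0.56461453 - 100.2000 * 0.95599748 * 0.38311084 = 15.7372

Answer: Price = 15.7372


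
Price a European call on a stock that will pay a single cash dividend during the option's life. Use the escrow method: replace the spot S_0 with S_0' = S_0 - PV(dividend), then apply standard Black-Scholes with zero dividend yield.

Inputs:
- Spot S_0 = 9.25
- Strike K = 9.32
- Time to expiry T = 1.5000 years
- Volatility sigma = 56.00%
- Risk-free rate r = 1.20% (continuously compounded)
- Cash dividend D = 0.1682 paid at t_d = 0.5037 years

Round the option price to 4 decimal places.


Answer: Price = 2.4116

Derivation:
PV(D) = D * exp(-r * t_d) = 0.1682 * 0.99397383 = 0.16718640
S_0' = S_0 - PV(D) = 9.2500 - 0.16718640 = 9.08281360
d1 = (ln(S_0'/K) + (r + sigma^2/2)*T) / (sigma*sqrt(T)) = 0.33158711
d2 = d1 - sigma*sqrt(T) = -0.35427002
exp(-rT) = 0.98216103
N(d1) = 0.62989947; N(d2) = 0.36156827
C = S_0' * N(d1) - K * exp(-rT) * N(d2) = 9.08281360 * 0.62989947 - 9.3200 * 0.98216103 * 0.36156827 = 2.4116


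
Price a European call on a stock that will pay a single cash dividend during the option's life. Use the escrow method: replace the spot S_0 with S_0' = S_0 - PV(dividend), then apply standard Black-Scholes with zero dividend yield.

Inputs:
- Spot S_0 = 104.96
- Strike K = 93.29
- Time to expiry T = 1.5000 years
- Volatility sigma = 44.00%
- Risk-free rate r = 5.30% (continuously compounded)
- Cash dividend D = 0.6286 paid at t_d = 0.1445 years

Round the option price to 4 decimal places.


PV(D) = D * exp(-r * t_d) = 0.6286 * 0.99237075 = 0.62380425
S_0' = S_0 - PV(D) = 104.9600 - 0.62380425 = 104.33619575
d1 = (ln(S_0'/K) + (r + sigma^2/2)*T) / (sigma*sqrt(T)) = 0.62462993
d2 = d1 - sigma*sqrt(T) = 0.08574219
exp(-rT) = 0.92357802
N(d1) = 0.73389302; N(d2) = 0.53416432
C = S_0' * N(d1) - K * exp(-rT) * N(d2) = 104.33619575 * 0.73389302 - 93.2900 * 0.92357802 * 0.53416432 = 30.5477

Answer: Price = 30.5477


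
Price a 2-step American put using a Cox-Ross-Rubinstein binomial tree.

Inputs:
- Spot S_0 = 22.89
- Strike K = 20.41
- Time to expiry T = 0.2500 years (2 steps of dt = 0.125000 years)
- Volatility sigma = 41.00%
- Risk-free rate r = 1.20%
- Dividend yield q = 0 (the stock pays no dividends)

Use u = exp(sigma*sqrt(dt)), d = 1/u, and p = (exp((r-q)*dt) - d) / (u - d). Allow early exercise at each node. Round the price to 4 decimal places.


Answer: Price = V(0,0) = 0.9223

Derivation:
dt = T/N = 0.125000
u = exp(sigma*sqrt(dt)) = 1.155990; d = 1/u = 0.865060
p = (exp((r-q)*dt) - d) / (u - d) = 0.468984
Discount per step: exp(-r*dt) = 0.998501
Stock lattice S(k, i) with i counting down-moves:
  k=0: S(0,0) = 22.8900
  k=1: S(1,0) = 26.4606; S(1,1) = 19.8012
  k=2: S(2,0) = 30.5882; S(2,1) = 22.8900; S(2,2) = 17.1292
Terminal payoffs V(N, i) = max(K - S_T, 0):
  V(2,0) = 0.000000; V(2,1) = 0.000000; V(2,2) = 3.280770
Backward induction: V(k, i) = exp(-r*dt) * [p * V(k+1, i) + (1-p) * V(k+1, i+1)]; then take max(V_cont, immediate exercise) for American.
  V(1,0) = exp(-r*dt) * [p*0.000000 + (1-p)*0.000000] = 0.000000; exercise = 0.000000; V(1,0) = max -> 0.000000
  V(1,1) = exp(-r*dt) * [p*0.000000 + (1-p)*3.280770] = 1.739531; exercise = 0.608786; V(1,1) = max -> 1.739531
  V(0,0) = exp(-r*dt) * [p*0.000000 + (1-p)*1.739531] = 0.922334; exercise = 0.000000; V(0,0) = max -> 0.922334


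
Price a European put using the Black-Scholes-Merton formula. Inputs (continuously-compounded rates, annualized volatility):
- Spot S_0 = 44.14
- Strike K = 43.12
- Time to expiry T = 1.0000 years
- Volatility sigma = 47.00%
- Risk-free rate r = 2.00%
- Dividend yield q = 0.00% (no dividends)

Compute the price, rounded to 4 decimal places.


d1 = (ln(S/K) + (r - q + 0.5*sigma^2) * T) / (sigma * sqrt(T)) = 0.32729675
d2 = d1 - sigma * sqrt(T) = -0.14270325
exp(-rT) = 0.98019867; exp(-qT) = 1.00000000
P = K * exp(-rT) * N(-d2) - S_0 * exp(-qT) * N(-d1)
N(-d1) = 0.37172172; N(-d2) = 0.55673772
P = 43.1200 * 0.98019867 * 0.55673772 - 44.1400 * 1.00000000 * 0.37172172 = 7.1234

Answer: Price = 7.1234


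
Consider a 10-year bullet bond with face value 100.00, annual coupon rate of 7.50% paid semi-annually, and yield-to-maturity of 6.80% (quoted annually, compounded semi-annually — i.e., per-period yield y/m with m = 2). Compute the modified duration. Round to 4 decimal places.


Coupon per period c = face * coupon_rate / m = 3.750000
Periods per year m = 2; per-period yield y/m = 0.034000
Number of cashflows N = 20
Cashflows (t years, CF_t, discount factor 1/(1+y/m)^(m*t), PV):
  t = 0.5000: CF_t = 3.750000, DF = 0.967118, PV = 3.626692
  t = 1.0000: CF_t = 3.750000, DF = 0.935317, PV = 3.507440
  t = 1.5000: CF_t = 3.750000, DF = 0.904562, PV = 3.392108
  t = 2.0000: CF_t = 3.750000, DF = 0.874818, PV = 3.280569
  t = 2.5000: CF_t = 3.750000, DF = 0.846052, PV = 3.172697
  t = 3.0000: CF_t = 3.750000, DF = 0.818233, PV = 3.068372
  t = 3.5000: CF_t = 3.750000, DF = 0.791327, PV = 2.967478
  t = 4.0000: CF_t = 3.750000, DF = 0.765307, PV = 2.869901
  t = 4.5000: CF_t = 3.750000, DF = 0.740142, PV = 2.775533
  t = 5.0000: CF_t = 3.750000, DF = 0.715805, PV = 2.684268
  t = 5.5000: CF_t = 3.750000, DF = 0.692268, PV = 2.596004
  t = 6.0000: CF_t = 3.750000, DF = 0.669505, PV = 2.510642
  t = 6.5000: CF_t = 3.750000, DF = 0.647490, PV = 2.428087
  t = 7.0000: CF_t = 3.750000, DF = 0.626199, PV = 2.348247
  t = 7.5000: CF_t = 3.750000, DF = 0.605608, PV = 2.271032
  t = 8.0000: CF_t = 3.750000, DF = 0.585695, PV = 2.196356
  t = 8.5000: CF_t = 3.750000, DF = 0.566436, PV = 2.124135
  t = 9.0000: CF_t = 3.750000, DF = 0.547810, PV = 2.054289
  t = 9.5000: CF_t = 3.750000, DF = 0.529797, PV = 1.986740
  t = 10.0000: CF_t = 103.750000, DF = 0.512377, PV = 53.159065
Price P = sum_t PV_t = 105.019653
First compute Macaulay numerator sum_t t * PV_t:
  t * PV_t at t = 0.5000: 1.813346
  t * PV_t at t = 1.0000: 3.507440
  t * PV_t at t = 1.5000: 5.088162
  t * PV_t at t = 2.0000: 6.561137
  t * PV_t at t = 2.5000: 7.931742
  t * PV_t at t = 3.0000: 9.205117
  t * PV_t at t = 3.5000: 10.386173
  t * PV_t at t = 4.0000: 11.479605
  t * PV_t at t = 4.5000: 12.489899
  t * PV_t at t = 5.0000: 13.421340
  t * PV_t at t = 5.5000: 14.278021
  t * PV_t at t = 6.0000: 15.063852
  t * PV_t at t = 6.5000: 15.782566
  t * PV_t at t = 7.0000: 16.437727
  t * PV_t at t = 7.5000: 17.032737
  t * PV_t at t = 8.0000: 17.570844
  t * PV_t at t = 8.5000: 18.055147
  t * PV_t at t = 9.0000: 18.488602
  t * PV_t at t = 9.5000: 18.874030
  t * PV_t at t = 10.0000: 531.590646
Macaulay duration D = 765.058134 / 105.019653 = 7.284904
Modified duration = D / (1 + y/m) = 7.284904 / (1 + 0.034000) = 7.045362

Answer: Modified duration = 7.0454


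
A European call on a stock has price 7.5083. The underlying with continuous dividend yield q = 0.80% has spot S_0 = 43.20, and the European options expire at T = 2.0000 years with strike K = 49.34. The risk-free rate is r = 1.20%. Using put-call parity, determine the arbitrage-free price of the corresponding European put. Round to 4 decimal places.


Answer: Put price = 13.1639

Derivation:
Put-call parity: C - P = S_0 * exp(-qT) - K * exp(-rT).
S_0 * exp(-qT) = 43.2000 * 0.98412732 = 42.51430023
K * exp(-rT) = 49.3400 * 0.97628571 = 48.16993692
P = C - S*exp(-qT) + K*exp(-rT)
P = 7.5083 - 42.51430023 + 48.16993692 = 13.1639


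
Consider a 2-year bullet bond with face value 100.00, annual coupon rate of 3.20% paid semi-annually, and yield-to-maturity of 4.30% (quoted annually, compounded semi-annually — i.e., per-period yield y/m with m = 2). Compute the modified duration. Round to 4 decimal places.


Coupon per period c = face * coupon_rate / m = 1.600000
Periods per year m = 2; per-period yield y/m = 0.021500
Number of cashflows N = 4
Cashflows (t years, CF_t, discount factor 1/(1+y/m)^(m*t), PV):
  t = 0.5000: CF_t = 1.600000, DF = 0.978953, PV = 1.566324
  t = 1.0000: CF_t = 1.600000, DF = 0.958348, PV = 1.533357
  t = 1.5000: CF_t = 1.600000, DF = 0.938177, PV = 1.501084
  t = 2.0000: CF_t = 101.600000, DF = 0.918431, PV = 93.312586
Price P = sum_t PV_t = 97.913350
First compute Macaulay numerator sum_t t * PV_t:
  t * PV_t at t = 0.5000: 0.783162
  t * PV_t at t = 1.0000: 1.533357
  t * PV_t at t = 1.5000: 2.251625
  t * PV_t at t = 2.0000: 186.625171
Macaulay duration D = 191.193316 / 97.913350 = 1.952679
Modified duration = D / (1 + y/m) = 1.952679 / (1 + 0.021500) = 1.911580

Answer: Modified duration = 1.9116


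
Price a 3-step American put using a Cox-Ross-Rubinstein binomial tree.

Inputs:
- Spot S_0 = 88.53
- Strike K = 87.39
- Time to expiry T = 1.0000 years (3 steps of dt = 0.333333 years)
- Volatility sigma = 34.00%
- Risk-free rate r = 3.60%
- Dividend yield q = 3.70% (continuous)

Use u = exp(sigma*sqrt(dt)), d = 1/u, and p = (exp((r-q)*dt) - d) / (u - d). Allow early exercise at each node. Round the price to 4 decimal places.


dt = T/N = 0.333333
u = exp(sigma*sqrt(dt)) = 1.216891; d = 1/u = 0.821766
p = (exp((r-q)*dt) - d) / (u - d) = 0.450239
Discount per step: exp(-r*dt) = 0.988072
Stock lattice S(k, i) with i counting down-moves:
  k=0: S(0,0) = 88.5300
  k=1: S(1,0) = 107.7313; S(1,1) = 72.7510
  k=2: S(2,0) = 131.0973; S(2,1) = 88.5300; S(2,2) = 59.7843
  k=3: S(3,0) = 159.5311; S(3,1) = 107.7313; S(3,2) = 72.7510; S(3,3) = 49.1287
Terminal payoffs V(N, i) = max(K - S_T, 0):
  V(3,0) = 0.000000; V(3,1) = 0.000000; V(3,2) = 14.639019; V(3,3) = 38.261260
Backward induction: V(k, i) = exp(-r*dt) * [p * V(k+1, i) + (1-p) * V(k+1, i+1)]; then take max(V_cont, immediate exercise) for American.
  V(2,0) = exp(-r*dt) * [p*0.000000 + (1-p)*0.000000] = 0.000000; exercise = 0.000000; V(2,0) = max -> 0.000000
  V(2,1) = exp(-r*dt) * [p*0.000000 + (1-p)*14.639019] = 7.951967; exercise = 0.000000; V(2,1) = max -> 7.951967
  V(2,2) = exp(-r*dt) * [p*14.639019 + (1-p)*38.261260] = 27.296086; exercise = 27.605687; V(2,2) = max -> 27.605687
  V(1,0) = exp(-r*dt) * [p*0.000000 + (1-p)*7.951967] = 4.319537; exercise = 0.000000; V(1,0) = max -> 4.319537
  V(1,1) = exp(-r*dt) * [p*7.951967 + (1-p)*27.605687] = 18.533085; exercise = 14.639019; V(1,1) = max -> 18.533085
  V(0,0) = exp(-r*dt) * [p*4.319537 + (1-p)*18.533085] = 11.988862; exercise = 0.000000; V(0,0) = max -> 11.988862

Answer: Price = V(0,0) = 11.9889


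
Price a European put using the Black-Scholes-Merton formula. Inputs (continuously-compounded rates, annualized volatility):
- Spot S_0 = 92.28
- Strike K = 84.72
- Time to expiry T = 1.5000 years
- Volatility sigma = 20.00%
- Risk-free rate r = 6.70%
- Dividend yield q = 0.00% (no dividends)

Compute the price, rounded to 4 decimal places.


Answer: Price = 2.6472

Derivation:
d1 = (ln(S/K) + (r - q + 0.5*sigma^2) * T) / (sigma * sqrt(T)) = 0.88171723
d2 = d1 - sigma * sqrt(T) = 0.63676826
exp(-rT) = 0.90438511; exp(-qT) = 1.00000000
P = K * exp(-rT) * N(-d2) - S_0 * exp(-qT) * N(-d1)
N(-d1) = 0.18896487; N(-d2) = 0.26213790
P = 84.7200 * 0.90438511 * 0.26213790 - 92.2800 * 1.00000000 * 0.18896487 = 2.6472


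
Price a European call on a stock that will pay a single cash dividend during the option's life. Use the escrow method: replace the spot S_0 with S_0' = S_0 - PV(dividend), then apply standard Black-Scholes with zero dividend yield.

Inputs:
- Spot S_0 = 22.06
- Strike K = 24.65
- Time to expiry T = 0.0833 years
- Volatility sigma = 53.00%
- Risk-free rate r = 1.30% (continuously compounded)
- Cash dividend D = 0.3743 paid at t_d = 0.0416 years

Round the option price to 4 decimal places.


PV(D) = D * exp(-r * t_d) = 0.3743 * 0.99945935 = 0.37409763
S_0' = S_0 - PV(D) = 22.0600 - 0.37409763 = 21.68590237
d1 = (ln(S_0'/K) + (r + sigma^2/2)*T) / (sigma*sqrt(T)) = -0.75396629
d2 = d1 - sigma*sqrt(T) = -0.90693351
exp(-rT) = 0.99891769
N(d1) = 0.22543473; N(d2) = 0.18222098
C = S_0' * N(d1) - K * exp(-rT) * N(d2) = 21.68590237 * 0.22543473 - 24.6500 * 0.99891769 * 0.18222098 = 0.4019

Answer: Price = 0.4019


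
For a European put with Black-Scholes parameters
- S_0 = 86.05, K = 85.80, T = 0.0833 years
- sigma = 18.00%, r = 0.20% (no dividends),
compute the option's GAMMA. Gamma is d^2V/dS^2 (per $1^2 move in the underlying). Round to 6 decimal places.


d1 = 0.0851872921; d2 = 0.0332361613
phi(d1) = 0.3974973663; exp(-qT) = 1.0000000000; exp(-rT) = 0.9998334139
Gamma = exp(-qT) * phi(d1) / (S * sigma * sqrt(T)) = 1.0000000000 * 0.3974973663 / (86.0500 * 0.1800 * 0.2886173938) = 0.088918

Answer: Gamma = 0.088918


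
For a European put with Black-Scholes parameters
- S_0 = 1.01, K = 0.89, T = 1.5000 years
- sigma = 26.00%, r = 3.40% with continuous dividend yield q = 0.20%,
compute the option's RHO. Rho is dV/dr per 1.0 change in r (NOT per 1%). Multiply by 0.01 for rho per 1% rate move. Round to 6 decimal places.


Answer: Rho = -0.442417

Derivation:
d1 = 0.7071618700; d2 = 0.3887282034
phi(d1) = 0.3106844574; exp(-qT) = 0.9970044955; exp(-rT) = 0.9502786705
N(-d2) = 0.3487386084
Rho = -K*T*exp(-rT)*N(-d2) = -0.8900 * 1.5000 * 0.9502786705 * 0.3487386084 = -0.442417


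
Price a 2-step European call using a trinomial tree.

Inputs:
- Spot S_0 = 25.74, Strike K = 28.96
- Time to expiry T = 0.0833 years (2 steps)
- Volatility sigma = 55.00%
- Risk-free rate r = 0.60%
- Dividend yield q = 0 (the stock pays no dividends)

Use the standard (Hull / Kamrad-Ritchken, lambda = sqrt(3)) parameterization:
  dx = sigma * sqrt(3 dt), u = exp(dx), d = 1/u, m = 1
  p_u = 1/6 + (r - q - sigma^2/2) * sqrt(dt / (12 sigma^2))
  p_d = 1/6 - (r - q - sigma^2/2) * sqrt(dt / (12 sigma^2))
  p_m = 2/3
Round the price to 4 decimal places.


dt = T/N = 0.041650; dx = sigma*sqrt(3*dt) = 0.194415
u = exp(dx) = 1.214601; d = 1/u = 0.823316
p_u = 0.151108, p_m = 0.666667, p_d = 0.182225
Discount per step: exp(-r*dt) = 0.999750
Stock lattice S(k, j) with j the centered position index:
  k=0: S(0,+0) = 25.7400
  k=1: S(1,-1) = 21.1921; S(1,+0) = 25.7400; S(1,+1) = 31.2638
  k=2: S(2,-2) = 17.4478; S(2,-1) = 21.1921; S(2,+0) = 25.7400; S(2,+1) = 31.2638; S(2,+2) = 37.9731
Terminal payoffs V(N, j) = max(S_T - K, 0):
  V(2,-2) = 0.000000; V(2,-1) = 0.000000; V(2,+0) = 0.000000; V(2,+1) = 2.303825; V(2,+2) = 9.013067
Backward induction: V(k, j) = exp(-r*dt) * [p_u * V(k+1, j+1) + p_m * V(k+1, j) + p_d * V(k+1, j-1)]
  V(1,-1) = exp(-r*dt) * [p_u*0.000000 + p_m*0.000000 + p_d*0.000000] = 0.000000
  V(1,+0) = exp(-r*dt) * [p_u*2.303825 + p_m*0.000000 + p_d*0.000000] = 0.348040
  V(1,+1) = exp(-r*dt) * [p_u*9.013067 + p_m*2.303825 + p_d*0.000000] = 2.897106
  V(0,+0) = exp(-r*dt) * [p_u*2.897106 + p_m*0.348040 + p_d*0.000000] = 0.669635

Answer: Price = V(0,0) = 0.6696


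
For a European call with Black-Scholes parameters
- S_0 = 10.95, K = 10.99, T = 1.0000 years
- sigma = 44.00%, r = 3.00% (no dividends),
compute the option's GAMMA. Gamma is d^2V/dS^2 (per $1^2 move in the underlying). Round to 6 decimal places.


Answer: Gamma = 0.079622

Derivation:
d1 = 0.2798947451; d2 = -0.1601052549
phi(d1) = 0.3836175956; exp(-qT) = 1.0000000000; exp(-rT) = 0.9704455335
Gamma = exp(-qT) * phi(d1) / (S * sigma * sqrt(T)) = 1.0000000000 * 0.3836175956 / (10.9500 * 0.4400 * 1.0000000000) = 0.079622


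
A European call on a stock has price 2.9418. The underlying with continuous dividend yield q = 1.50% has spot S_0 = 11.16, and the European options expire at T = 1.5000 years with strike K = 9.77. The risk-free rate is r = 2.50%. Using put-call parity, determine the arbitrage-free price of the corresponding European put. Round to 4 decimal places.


Answer: Put price = 1.4405

Derivation:
Put-call parity: C - P = S_0 * exp(-qT) - K * exp(-rT).
S_0 * exp(-qT) = 11.1600 * 0.97775124 = 10.91170381
K * exp(-rT) = 9.7700 * 0.96319442 = 9.41040946
P = C - S*exp(-qT) + K*exp(-rT)
P = 2.9418 - 10.91170381 + 9.41040946 = 1.4405


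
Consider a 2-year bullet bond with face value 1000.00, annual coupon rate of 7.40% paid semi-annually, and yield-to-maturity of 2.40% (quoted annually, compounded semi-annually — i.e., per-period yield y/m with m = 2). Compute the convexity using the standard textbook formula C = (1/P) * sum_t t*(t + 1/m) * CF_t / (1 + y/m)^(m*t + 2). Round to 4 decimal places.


Answer: Convexity = 4.5596

Derivation:
Coupon per period c = face * coupon_rate / m = 37.000000
Periods per year m = 2; per-period yield y/m = 0.012000
Number of cashflows N = 4
Cashflows (t years, CF_t, discount factor 1/(1+y/m)^(m*t), PV):
  t = 0.5000: CF_t = 37.000000, DF = 0.988142, PV = 36.561265
  t = 1.0000: CF_t = 37.000000, DF = 0.976425, PV = 36.127732
  t = 1.5000: CF_t = 37.000000, DF = 0.964847, PV = 35.699340
  t = 2.0000: CF_t = 1037.000000, DF = 0.953406, PV = 988.682180
Price P = sum_t PV_t = 1097.070517
Convexity numerator sum_t t*(t + 1/m) * CF_t / (1+y/m)^(m*t + 2):
  t = 0.5000: term = 17.849670
  t = 1.0000: term = 52.914041
  t = 1.5000: term = 104.573204
  t = 2.0000: term = 4826.870927
Convexity = (1/P) * sum = 5002.207843 / 1097.070517 = 4.559605


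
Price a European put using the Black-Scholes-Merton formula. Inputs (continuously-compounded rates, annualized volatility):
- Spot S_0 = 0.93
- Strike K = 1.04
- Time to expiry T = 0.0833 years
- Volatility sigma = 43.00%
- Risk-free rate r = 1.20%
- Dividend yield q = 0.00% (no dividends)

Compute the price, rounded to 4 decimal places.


Answer: Price = 0.1214

Derivation:
d1 = (ln(S/K) + (r - q + 0.5*sigma^2) * T) / (sigma * sqrt(T)) = -0.83067018
d2 = d1 - sigma * sqrt(T) = -0.95477566
exp(-rT) = 0.99900090; exp(-qT) = 1.00000000
P = K * exp(-rT) * N(-d2) - S_0 * exp(-qT) * N(-d1)
N(-d1) = 0.79692001; N(-d2) = 0.83015442
P = 1.0400 * 0.99900090 * 0.83015442 - 0.9300 * 1.00000000 * 0.79692001 = 0.1214


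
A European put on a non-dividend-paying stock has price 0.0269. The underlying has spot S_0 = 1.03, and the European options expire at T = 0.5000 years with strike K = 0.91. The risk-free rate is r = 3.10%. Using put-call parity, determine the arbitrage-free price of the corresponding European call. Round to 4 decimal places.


Put-call parity: C - P = S_0 * exp(-qT) - K * exp(-rT).
S_0 * exp(-qT) = 1.0300 * 1.00000000 = 1.03000000
K * exp(-rT) = 0.9100 * 0.98461951 = 0.89600375
C = P + S*exp(-qT) - K*exp(-rT)
C = 0.0269 + 1.03000000 - 0.89600375 = 0.1609

Answer: Call price = 0.1609


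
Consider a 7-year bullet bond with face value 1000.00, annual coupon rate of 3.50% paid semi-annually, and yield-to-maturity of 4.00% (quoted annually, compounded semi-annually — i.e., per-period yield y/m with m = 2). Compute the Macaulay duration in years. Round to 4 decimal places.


Coupon per period c = face * coupon_rate / m = 17.500000
Periods per year m = 2; per-period yield y/m = 0.020000
Number of cashflows N = 14
Cashflows (t years, CF_t, discount factor 1/(1+y/m)^(m*t), PV):
  t = 0.5000: CF_t = 17.500000, DF = 0.980392, PV = 17.156863
  t = 1.0000: CF_t = 17.500000, DF = 0.961169, PV = 16.820454
  t = 1.5000: CF_t = 17.500000, DF = 0.942322, PV = 16.490641
  t = 2.0000: CF_t = 17.500000, DF = 0.923845, PV = 16.167295
  t = 2.5000: CF_t = 17.500000, DF = 0.905731, PV = 15.850289
  t = 3.0000: CF_t = 17.500000, DF = 0.887971, PV = 15.539499
  t = 3.5000: CF_t = 17.500000, DF = 0.870560, PV = 15.234803
  t = 4.0000: CF_t = 17.500000, DF = 0.853490, PV = 14.936081
  t = 4.5000: CF_t = 17.500000, DF = 0.836755, PV = 14.643217
  t = 5.0000: CF_t = 17.500000, DF = 0.820348, PV = 14.356095
  t = 5.5000: CF_t = 17.500000, DF = 0.804263, PV = 14.074603
  t = 6.0000: CF_t = 17.500000, DF = 0.788493, PV = 13.798631
  t = 6.5000: CF_t = 17.500000, DF = 0.773033, PV = 13.528069
  t = 7.0000: CF_t = 1017.500000, DF = 0.757875, PV = 771.137838
Price P = sum_t PV_t = 969.734378
Macaulay numerator sum_t t * PV_t:
  t * PV_t at t = 0.5000: 8.578431
  t * PV_t at t = 1.0000: 16.820454
  t * PV_t at t = 1.5000: 24.735961
  t * PV_t at t = 2.0000: 32.334590
  t * PV_t at t = 2.5000: 39.625723
  t * PV_t at t = 3.0000: 46.618498
  t * PV_t at t = 3.5000: 53.321811
  t * PV_t at t = 4.0000: 59.744326
  t * PV_t at t = 4.5000: 65.894477
  t * PV_t at t = 5.0000: 71.780476
  t * PV_t at t = 5.5000: 77.410318
  t * PV_t at t = 6.0000: 82.791783
  t * PV_t at t = 6.5000: 87.932450
  t * PV_t at t = 7.0000: 5397.964863
Macaulay duration D = (sum_t t * PV_t) / P = 6065.554160 / 969.734378 = 6.254861

Answer: Macaulay duration = 6.2549 years


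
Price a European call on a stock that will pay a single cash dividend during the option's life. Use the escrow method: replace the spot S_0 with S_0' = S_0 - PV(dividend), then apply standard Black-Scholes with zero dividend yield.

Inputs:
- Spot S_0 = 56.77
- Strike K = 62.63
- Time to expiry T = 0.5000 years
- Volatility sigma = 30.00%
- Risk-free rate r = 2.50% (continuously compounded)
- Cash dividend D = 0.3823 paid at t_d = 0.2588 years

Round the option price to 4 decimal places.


Answer: Price = 2.7278

Derivation:
PV(D) = D * exp(-r * t_d) = 0.3823 * 0.99355089 = 0.37983450
S_0' = S_0 - PV(D) = 56.7700 - 0.37983450 = 56.39016550
d1 = (ln(S_0'/K) + (r + sigma^2/2)*T) / (sigma*sqrt(T)) = -0.32974569
d2 = d1 - sigma*sqrt(T) = -0.54187772
exp(-rT) = 0.98757780
N(d1) = 0.37079606; N(d2) = 0.29395137
C = S_0' * N(d1) - K * exp(-rT) * N(d2) = 56.39016550 * 0.37079606 - 62.6300 * 0.98757780 * 0.29395137 = 2.7278
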